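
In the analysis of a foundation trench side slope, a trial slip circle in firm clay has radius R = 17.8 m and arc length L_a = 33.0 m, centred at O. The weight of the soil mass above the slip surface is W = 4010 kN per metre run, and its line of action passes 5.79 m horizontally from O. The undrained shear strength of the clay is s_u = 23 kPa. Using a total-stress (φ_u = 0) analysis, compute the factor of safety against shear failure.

Taking moments about the centre O, the resisting moment is provided by the undrained shear strength acting along the arc:
M_R = s_u·L_a·R = 23·33.00·17.8 = 13510.2 kN·m/m
M_D = W·d = 4010·5.79 = 23217.9 kN·m/m
FS = M_R / M_D = 13510.2 / 23217.9 = 0.582

FS = 0.58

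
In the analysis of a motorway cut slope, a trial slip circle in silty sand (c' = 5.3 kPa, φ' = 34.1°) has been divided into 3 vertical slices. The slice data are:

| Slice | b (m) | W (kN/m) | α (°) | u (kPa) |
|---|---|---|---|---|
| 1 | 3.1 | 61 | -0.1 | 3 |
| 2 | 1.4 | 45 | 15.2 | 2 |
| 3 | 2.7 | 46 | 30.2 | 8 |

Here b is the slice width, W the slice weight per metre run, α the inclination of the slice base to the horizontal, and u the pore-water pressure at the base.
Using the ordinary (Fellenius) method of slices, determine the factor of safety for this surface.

Ordinary method of slices: FS = Σ[c'·Δl_i + (W_i cosα_i − u_i·Δl_i)·tanφ'] / Σ W_i sinα_i, with Δl_i = b_i / cosα_i.
Slice 1: Δl = 3.1/cos(-0.1°) = 3.100 m; N'_1 = 61·cos(-0.1°) − 3·3.100 = 51.7; c'Δl = 16.43; W sinα = -0.1
Slice 2: Δl = 1.4/cos15.2° = 1.451 m; N'_2 = 45·cos15.2° − 2·1.451 = 40.5; c'Δl = 7.69; W sinα = 11.8
Slice 3: Δl = 2.7/cos30.2° = 3.124 m; N'_3 = 46·cos30.2° − 8·3.124 = 14.8; c'Δl = 16.56; W sinα = 23.1
Σc'Δl = 40.7 kN/m; ΣN' = 107.0 kN/m; ΣW sinα = 34.8 kN/m
Resisting = 40.7 + 107.0·tan34.1° = 40.7 + 72.4 = 113.1 kN/m
FS = 113.1 / 34.8 = 3.247

FS = 3.25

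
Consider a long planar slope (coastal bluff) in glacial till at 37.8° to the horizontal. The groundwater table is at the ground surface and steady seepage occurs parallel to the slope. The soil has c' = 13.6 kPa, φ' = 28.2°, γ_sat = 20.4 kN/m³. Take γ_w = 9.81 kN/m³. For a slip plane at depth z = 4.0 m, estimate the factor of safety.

FS = 0.70

With seepage parallel to the slope and the water table at the surface, the effective normal stress on the slip plane uses the buoyant unit weight γ' = γ_sat − γ_w while the driving shear stress uses γ_sat:
FS = [c' + γ' z cos²β tanφ'] / [γ_sat z sinβ cosβ]
γ' = 20.4 − 9.81 = 10.59 kN/m³
Numerator = 13.6 + 10.59·4.0·cos²37.8°·tan28.2° = 13.6 + 10.59·4.0·0.6243·0.5362 = 27.781 kPa
Denominator = 20.4·4.0·sin37.8°·cos37.8° = 20.4·4.0·0.6129·0.7902 = 39.518 kPa
FS = 27.781 / 39.518 = 0.703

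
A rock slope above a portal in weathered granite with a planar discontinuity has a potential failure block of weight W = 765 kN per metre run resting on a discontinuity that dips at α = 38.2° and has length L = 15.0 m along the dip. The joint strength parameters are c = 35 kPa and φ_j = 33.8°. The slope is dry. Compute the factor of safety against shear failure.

FS = 1.96

Resolving the block weight along and normal to the plane and applying the Mohr–Coulomb strength on the joint:
N' = W cosα = 765·cos38.2° = 601.2 kN/m
Driving force T = W sinα = 765·sin38.2° = 473.1 kN/m
Resisting force R = c·L + N'·tanφ_j = 35·15.0 + 601.2·tan33.8° = 525.0 + 402.5 = 927.5 kN/m
FS = R / T = 927.5 / 473.1 = 1.960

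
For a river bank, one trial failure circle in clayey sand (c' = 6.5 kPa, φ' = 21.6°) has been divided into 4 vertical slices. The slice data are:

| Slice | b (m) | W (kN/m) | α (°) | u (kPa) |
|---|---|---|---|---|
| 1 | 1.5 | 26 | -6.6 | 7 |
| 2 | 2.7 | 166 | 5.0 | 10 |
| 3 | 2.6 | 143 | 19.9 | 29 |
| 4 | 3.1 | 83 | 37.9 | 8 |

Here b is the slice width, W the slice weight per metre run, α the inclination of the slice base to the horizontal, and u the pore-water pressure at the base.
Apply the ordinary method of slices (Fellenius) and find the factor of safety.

FS = 1.50

Ordinary method of slices: FS = Σ[c'·Δl_i + (W_i cosα_i − u_i·Δl_i)·tanφ'] / Σ W_i sinα_i, with Δl_i = b_i / cosα_i.
Slice 1: Δl = 1.5/cos(-6.6°) = 1.510 m; N'_1 = 26·cos(-6.6°) − 7·1.510 = 15.3; c'Δl = 9.82; W sinα = -3.0
Slice 2: Δl = 2.7/cos5.0° = 2.710 m; N'_2 = 166·cos5.0° − 10·2.710 = 138.3; c'Δl = 17.62; W sinα = 14.5
Slice 3: Δl = 2.6/cos19.9° = 2.765 m; N'_3 = 143·cos19.9° − 29·2.765 = 54.3; c'Δl = 17.97; W sinα = 48.7
Slice 4: Δl = 3.1/cos37.9° = 3.929 m; N'_4 = 83·cos37.9° − 8·3.929 = 34.1; c'Δl = 25.54; W sinα = 51.0
Σc'Δl = 70.9 kN/m; ΣN' = 241.9 kN/m; ΣW sinα = 111.1 kN/m
Resisting = 70.9 + 241.9·tan21.6° = 70.9 + 95.8 = 166.7 kN/m
FS = 166.7 / 111.1 = 1.500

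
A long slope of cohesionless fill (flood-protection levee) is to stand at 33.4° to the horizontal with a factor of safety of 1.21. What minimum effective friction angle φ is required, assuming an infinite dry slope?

φ = 38.6°

FS = tanφ/tanβ ⇒ tanφ = FS · tanβ = 1.21 · tan33.4° = 0.7978
φ = arctan(0.7978) = 38.58°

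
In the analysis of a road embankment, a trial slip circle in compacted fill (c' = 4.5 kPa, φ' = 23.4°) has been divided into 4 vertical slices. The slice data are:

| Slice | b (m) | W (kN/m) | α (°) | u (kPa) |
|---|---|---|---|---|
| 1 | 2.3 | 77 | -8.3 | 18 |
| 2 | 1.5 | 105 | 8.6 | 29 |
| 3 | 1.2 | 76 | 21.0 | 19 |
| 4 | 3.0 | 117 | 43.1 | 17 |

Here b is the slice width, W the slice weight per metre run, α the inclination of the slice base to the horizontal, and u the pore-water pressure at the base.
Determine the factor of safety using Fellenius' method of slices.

Ordinary method of slices: FS = Σ[c'·Δl_i + (W_i cosα_i − u_i·Δl_i)·tanφ'] / Σ W_i sinα_i, with Δl_i = b_i / cosα_i.
Slice 1: Δl = 2.3/cos(-8.3°) = 2.324 m; N'_1 = 77·cos(-8.3°) − 18·2.324 = 34.4; c'Δl = 10.46; W sinα = -11.1
Slice 2: Δl = 1.5/cos8.6° = 1.517 m; N'_2 = 105·cos8.6° − 29·1.517 = 59.8; c'Δl = 6.83; W sinα = 15.7
Slice 3: Δl = 1.2/cos21.0° = 1.285 m; N'_3 = 76·cos21.0° − 19·1.285 = 46.5; c'Δl = 5.78; W sinα = 27.2
Slice 4: Δl = 3.0/cos43.1° = 4.109 m; N'_4 = 117·cos43.1° − 17·4.109 = 15.6; c'Δl = 18.49; W sinα = 79.9
Σc'Δl = 41.6 kN/m; ΣN' = 156.3 kN/m; ΣW sinα = 111.8 kN/m
Resisting = 41.6 + 156.3·tan23.4° = 41.6 + 67.6 = 109.2 kN/m
FS = 109.2 / 111.8 = 0.977

FS = 0.98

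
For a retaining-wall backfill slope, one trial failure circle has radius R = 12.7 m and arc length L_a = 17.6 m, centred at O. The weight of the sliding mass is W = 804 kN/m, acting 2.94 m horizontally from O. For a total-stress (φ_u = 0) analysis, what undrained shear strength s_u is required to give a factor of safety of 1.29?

FS = s_u·L_a·R / (W·d), so s_u = FS·W·d / (L_a·R).
s_u = 1.29·804·2.94 / (17.60·12.7) = 3049.3 / 223.52 = 13.64 kPa

s_u = 13.6 kPa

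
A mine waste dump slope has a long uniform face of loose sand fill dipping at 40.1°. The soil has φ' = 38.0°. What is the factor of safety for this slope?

For a dry cohesionless infinite slope the factor of safety is FS = tanφ' / tanβ.
FS = tan38.0° / tan40.1° = 0.7813 / 0.8421 = 0.928

FS = 0.93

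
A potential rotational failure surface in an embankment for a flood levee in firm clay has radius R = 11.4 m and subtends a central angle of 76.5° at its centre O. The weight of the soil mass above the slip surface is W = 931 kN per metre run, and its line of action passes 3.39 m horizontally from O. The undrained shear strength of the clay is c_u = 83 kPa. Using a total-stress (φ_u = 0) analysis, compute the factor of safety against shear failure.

Taking moments about the centre O, the resisting moment is provided by the undrained shear strength acting along the arc:
Arc length L_a = R·θ = 11.4·(76.5°·π/180) = 11.4·1.3352 = 15.22 m
M_R = c_u·L_a·R = 83·15.22·11.4 = 14402.1 kN·m/m
M_D = W·d = 931·3.39 = 3156.1 kN·m/m
FS = M_R / M_D = 14402.1 / 3156.1 = 4.563

FS = 4.56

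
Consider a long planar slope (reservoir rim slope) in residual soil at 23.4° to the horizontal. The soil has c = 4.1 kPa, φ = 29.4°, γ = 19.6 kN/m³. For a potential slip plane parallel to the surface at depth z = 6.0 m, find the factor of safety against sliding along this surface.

For an infinite slope with a slip plane parallel to the surface (no pore pressure): FS = [c + γz cos²β tanφ] / [γz sinβ cosβ].
γz = 19.6·6.0 = 117.60 kN/m²
Numerator = 4.1 + 117.60·cos²23.4°·tan29.4° = 4.1 + 117.60·0.8423·0.5635 = 59.913 kPa
Denominator = 117.60·sin23.4°·cos23.4° = 117.60·0.3971·0.9178 = 42.863 kPa
FS = 59.913 / 42.863 = 1.398

FS = 1.40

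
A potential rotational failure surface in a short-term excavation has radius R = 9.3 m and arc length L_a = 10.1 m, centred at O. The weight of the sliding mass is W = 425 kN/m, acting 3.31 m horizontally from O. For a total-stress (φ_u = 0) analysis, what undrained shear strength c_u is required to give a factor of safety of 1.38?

FS = c_u·L_a·R / (W·d), so c_u = FS·W·d / (L_a·R).
c_u = 1.38·425·3.31 / (10.10·9.3) = 1941.3 / 93.93 = 20.67 kPa

c_u = 20.7 kPa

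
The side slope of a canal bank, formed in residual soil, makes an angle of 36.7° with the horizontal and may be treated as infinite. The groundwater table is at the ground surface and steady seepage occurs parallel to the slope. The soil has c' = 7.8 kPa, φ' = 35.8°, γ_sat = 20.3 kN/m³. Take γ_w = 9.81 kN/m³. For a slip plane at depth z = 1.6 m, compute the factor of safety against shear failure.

With seepage parallel to the slope and the water table at the surface, the effective normal stress on the slip plane uses the buoyant unit weight γ' = γ_sat − γ_w while the driving shear stress uses γ_sat:
FS = [c' + γ' z cos²β tanφ'] / [γ_sat z sinβ cosβ]
γ' = 20.3 − 9.81 = 10.49 kN/m³
Numerator = 7.8 + 10.49·1.6·cos²36.7°·tan35.8° = 7.8 + 10.49·1.6·0.6428·0.7212 = 15.582 kPa
Denominator = 20.3·1.6·sin36.7°·cos36.7° = 20.3·1.6·0.5976·0.8018 = 15.563 kPa
FS = 15.582 / 15.563 = 1.001

FS = 1.00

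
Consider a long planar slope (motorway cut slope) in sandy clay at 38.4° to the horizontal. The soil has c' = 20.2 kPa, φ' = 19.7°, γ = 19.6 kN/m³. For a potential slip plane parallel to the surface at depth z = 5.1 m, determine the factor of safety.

For an infinite slope with a slip plane parallel to the surface (no pore pressure): FS = [c' + γz cos²β tanφ'] / [γz sinβ cosβ].
γz = 19.6·5.1 = 99.96 kN/m²
Numerator = 20.2 + 99.96·cos²38.4°·tan19.7° = 20.2 + 99.96·0.6142·0.3581 = 42.182 kPa
Denominator = 99.96·sin38.4°·cos38.4° = 99.96·0.6211·0.7837 = 48.659 kPa
FS = 42.182 / 48.659 = 0.867

FS = 0.87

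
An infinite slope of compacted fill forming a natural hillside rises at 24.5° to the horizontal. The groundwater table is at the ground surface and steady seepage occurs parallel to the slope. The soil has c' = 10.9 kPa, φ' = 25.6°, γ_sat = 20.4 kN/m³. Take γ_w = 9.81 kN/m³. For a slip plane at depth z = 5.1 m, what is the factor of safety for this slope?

FS = 0.82

With seepage parallel to the slope and the water table at the surface, the effective normal stress on the slip plane uses the buoyant unit weight γ' = γ_sat − γ_w while the driving shear stress uses γ_sat:
FS = [c' + γ' z cos²β tanφ'] / [γ_sat z sinβ cosβ]
γ' = 20.4 − 9.81 = 10.59 kN/m³
Numerator = 10.9 + 10.59·5.1·cos²24.5°·tan25.6° = 10.9 + 10.59·5.1·0.8280·0.4791 = 32.327 kPa
Denominator = 20.4·5.1·sin24.5°·cos24.5° = 20.4·5.1·0.4147·0.9100 = 39.260 kPa
FS = 32.327 / 39.260 = 0.823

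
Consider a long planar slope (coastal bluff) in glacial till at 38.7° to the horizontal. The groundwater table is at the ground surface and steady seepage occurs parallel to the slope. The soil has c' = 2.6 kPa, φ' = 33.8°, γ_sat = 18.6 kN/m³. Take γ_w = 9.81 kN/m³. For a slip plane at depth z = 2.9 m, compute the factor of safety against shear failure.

FS = 0.49

With seepage parallel to the slope and the water table at the surface, the effective normal stress on the slip plane uses the buoyant unit weight γ' = γ_sat − γ_w while the driving shear stress uses γ_sat:
FS = [c' + γ' z cos²β tanφ'] / [γ_sat z sinβ cosβ]
γ' = 18.6 − 9.81 = 8.79 kN/m³
Numerator = 2.6 + 8.79·2.9·cos²38.7°·tan33.8° = 2.6 + 8.79·2.9·0.6091·0.6694 = 12.994 kPa
Denominator = 18.6·2.9·sin38.7°·cos38.7° = 18.6·2.9·0.6252·0.7804 = 26.320 kPa
FS = 12.994 / 26.320 = 0.494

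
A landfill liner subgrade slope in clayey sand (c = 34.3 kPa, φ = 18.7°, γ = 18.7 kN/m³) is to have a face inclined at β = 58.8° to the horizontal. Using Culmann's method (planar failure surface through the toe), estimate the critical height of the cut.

H_c = 25.29 m

Culmann's analysis gives the critical failure plane at α_cr = (β + φ)/2 = (58.8 + 18.7)/2 = 38.8°, and the critical height
H_c = (4c/γ) · sinβ cosφ / [1 − cos(β − φ)]
    = (4·34.3/18.7) · sin58.8°·cos18.7° / [1 − cos(40.1°)]
    = 7.337 · 0.8554·0.9472 / [1 − 0.7649]
    = 7.337 · 0.8102 / 0.2351
    = 25.29 m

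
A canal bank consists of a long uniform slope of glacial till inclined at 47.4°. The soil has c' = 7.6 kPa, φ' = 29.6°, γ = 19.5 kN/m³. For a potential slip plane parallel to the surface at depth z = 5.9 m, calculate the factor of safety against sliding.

For an infinite slope with a slip plane parallel to the surface (no pore pressure): FS = [c' + γz cos²β tanφ'] / [γz sinβ cosβ].
γz = 19.5·5.9 = 115.05 kN/m²
Numerator = 7.6 + 115.05·cos²47.4°·tan29.6° = 7.6 + 115.05·0.4582·0.5681 = 37.544 kPa
Denominator = 115.05·sin47.4°·cos47.4° = 115.05·0.7361·0.6769 = 57.323 kPa
FS = 37.544 / 57.323 = 0.655

FS = 0.65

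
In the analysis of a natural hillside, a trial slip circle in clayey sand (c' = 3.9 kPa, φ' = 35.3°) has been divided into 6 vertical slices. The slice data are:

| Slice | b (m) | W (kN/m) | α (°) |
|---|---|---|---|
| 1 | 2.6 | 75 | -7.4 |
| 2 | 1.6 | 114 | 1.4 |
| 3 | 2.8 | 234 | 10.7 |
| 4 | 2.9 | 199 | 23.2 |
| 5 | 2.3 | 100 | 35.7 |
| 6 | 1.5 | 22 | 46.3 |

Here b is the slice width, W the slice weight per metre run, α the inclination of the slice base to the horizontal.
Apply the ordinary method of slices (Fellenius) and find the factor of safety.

Ordinary method of slices: FS = Σ[c'·Δl_i + (W_i cosα_i)·tanφ'] / Σ W_i sinα_i, with Δl_i = b_i / cosα_i.
Slice 1: Δl = 2.6/cos(-7.4°) = 2.622 m; N'_1 = 75·cos(-7.4°) = 74.4; c'Δl = 10.23; W sinα = -9.7
Slice 2: Δl = 1.6/cos1.4° = 1.600 m; N'_2 = 114·cos1.4° = 114.0; c'Δl = 6.24; W sinα = 2.8
Slice 3: Δl = 2.8/cos10.7° = 2.850 m; N'_3 = 234·cos10.7° = 229.9; c'Δl = 11.11; W sinα = 43.4
Slice 4: Δl = 2.9/cos23.2° = 3.155 m; N'_4 = 199·cos23.2° = 182.9; c'Δl = 12.31; W sinα = 78.4
Slice 5: Δl = 2.3/cos35.7° = 2.832 m; N'_5 = 100·cos35.7° = 81.2; c'Δl = 11.05; W sinα = 58.4
Slice 6: Δl = 1.5/cos46.3° = 2.171 m; N'_6 = 22·cos46.3° = 15.2; c'Δl = 8.47; W sinα = 15.9
Σc'Δl = 59.4 kN/m; ΣN' = 697.6 kN/m; ΣW sinα = 189.2 kN/m
Resisting = 59.4 + 697.6·tan35.3° = 59.4 + 493.9 = 553.3 kN/m
FS = 553.3 / 189.2 = 2.924

FS = 2.92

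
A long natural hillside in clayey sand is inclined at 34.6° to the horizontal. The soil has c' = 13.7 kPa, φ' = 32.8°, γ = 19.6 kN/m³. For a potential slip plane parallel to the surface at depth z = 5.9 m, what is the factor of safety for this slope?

For an infinite slope with a slip plane parallel to the surface (no pore pressure): FS = [c' + γz cos²β tanφ'] / [γz sinβ cosβ].
γz = 19.6·5.9 = 115.64 kN/m²
Numerator = 13.7 + 115.64·cos²34.6°·tan32.8° = 13.7 + 115.64·0.6776·0.6445 = 64.195 kPa
Denominator = 115.64·sin34.6°·cos34.6° = 115.64·0.5678·0.8231 = 54.052 kPa
FS = 64.195 / 54.052 = 1.188

FS = 1.19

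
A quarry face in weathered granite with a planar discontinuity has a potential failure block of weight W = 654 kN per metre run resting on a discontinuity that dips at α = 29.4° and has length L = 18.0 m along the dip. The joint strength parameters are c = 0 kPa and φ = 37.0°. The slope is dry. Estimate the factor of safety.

Resolving the block weight along and normal to the plane and applying the Mohr–Coulomb strength on the joint:
N' = W cosα = 654·cos29.4° = 569.8 kN/m
Driving force T = W sinα = 654·sin29.4° = 321.1 kN/m
Resisting force R = c·L + N'·tanφ = 0·18.0 + 569.8·tan37.0° = 0.0 + 429.4 = 429.4 kN/m
FS = R / T = 429.4 / 321.1 = 1.337

FS = 1.34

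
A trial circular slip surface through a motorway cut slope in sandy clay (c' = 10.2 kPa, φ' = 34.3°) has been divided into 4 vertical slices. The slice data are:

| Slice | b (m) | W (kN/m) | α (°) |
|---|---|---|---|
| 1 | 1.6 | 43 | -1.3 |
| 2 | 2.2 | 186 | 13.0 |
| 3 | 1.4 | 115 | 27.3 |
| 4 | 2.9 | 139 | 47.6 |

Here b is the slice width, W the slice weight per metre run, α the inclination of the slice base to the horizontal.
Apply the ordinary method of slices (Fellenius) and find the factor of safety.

Ordinary method of slices: FS = Σ[c'·Δl_i + (W_i cosα_i)·tanφ'] / Σ W_i sinα_i, with Δl_i = b_i / cosα_i.
Slice 1: Δl = 1.6/cos(-1.3°) = 1.600 m; N'_1 = 43·cos(-1.3°) = 43.0; c'Δl = 16.32; W sinα = -1.0
Slice 2: Δl = 2.2/cos13.0° = 2.258 m; N'_2 = 186·cos13.0° = 181.2; c'Δl = 23.03; W sinα = 41.8
Slice 3: Δl = 1.4/cos27.3° = 1.575 m; N'_3 = 115·cos27.3° = 102.2; c'Δl = 16.07; W sinα = 52.7
Slice 4: Δl = 2.9/cos47.6° = 4.301 m; N'_4 = 139·cos47.6° = 93.7; c'Δl = 43.87; W sinα = 102.6
Σc'Δl = 99.3 kN/m; ΣN' = 420.1 kN/m; ΣW sinα = 196.3 kN/m
Resisting = 99.3 + 420.1·tan34.3° = 99.3 + 286.6 = 385.9 kN/m
FS = 385.9 / 196.3 = 1.966

FS = 1.97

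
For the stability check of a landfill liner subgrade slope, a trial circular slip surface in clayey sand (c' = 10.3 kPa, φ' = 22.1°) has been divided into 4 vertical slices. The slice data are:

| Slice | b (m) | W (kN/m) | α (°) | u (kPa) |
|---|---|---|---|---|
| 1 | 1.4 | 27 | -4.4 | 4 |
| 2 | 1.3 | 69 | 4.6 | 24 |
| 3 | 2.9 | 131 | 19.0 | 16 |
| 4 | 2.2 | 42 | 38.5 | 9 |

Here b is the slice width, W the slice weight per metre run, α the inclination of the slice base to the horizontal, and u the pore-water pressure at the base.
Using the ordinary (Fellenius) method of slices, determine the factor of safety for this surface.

Ordinary method of slices: FS = Σ[c'·Δl_i + (W_i cosα_i − u_i·Δl_i)·tanφ'] / Σ W_i sinα_i, with Δl_i = b_i / cosα_i.
Slice 1: Δl = 1.4/cos(-4.4°) = 1.404 m; N'_1 = 27·cos(-4.4°) − 4·1.404 = 21.3; c'Δl = 14.46; W sinα = -2.1
Slice 2: Δl = 1.3/cos4.6° = 1.304 m; N'_2 = 69·cos4.6° − 24·1.304 = 37.5; c'Δl = 13.43; W sinα = 5.5
Slice 3: Δl = 2.9/cos19.0° = 3.067 m; N'_3 = 131·cos19.0° − 16·3.067 = 74.8; c'Δl = 31.59; W sinα = 42.6
Slice 4: Δl = 2.2/cos38.5° = 2.811 m; N'_4 = 42·cos38.5° − 9·2.811 = 7.6; c'Δl = 28.95; W sinα = 26.1
Σc'Δl = 88.4 kN/m; ΣN' = 141.1 kN/m; ΣW sinα = 72.3 kN/m
Resisting = 88.4 + 141.1·tan22.1° = 88.4 + 57.3 = 145.8 kN/m
FS = 145.8 / 72.3 = 2.017

FS = 2.02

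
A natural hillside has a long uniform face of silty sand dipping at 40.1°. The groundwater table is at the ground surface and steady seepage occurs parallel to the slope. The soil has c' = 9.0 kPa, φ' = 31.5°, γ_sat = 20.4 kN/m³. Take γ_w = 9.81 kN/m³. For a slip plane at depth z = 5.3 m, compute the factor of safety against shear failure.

With seepage parallel to the slope and the water table at the surface, the effective normal stress on the slip plane uses the buoyant unit weight γ' = γ_sat − γ_w while the driving shear stress uses γ_sat:
FS = [c' + γ' z cos²β tanφ'] / [γ_sat z sinβ cosβ]
γ' = 20.4 − 9.81 = 10.59 kN/m³
Numerator = 9.0 + 10.59·5.3·cos²40.1°·tan31.5° = 9.0 + 10.59·5.3·0.5851·0.6128 = 29.124 kPa
Denominator = 20.4·5.3·sin40.1°·cos40.1° = 20.4·5.3·0.6441·0.7649 = 53.271 kPa
FS = 29.124 / 53.271 = 0.547

FS = 0.55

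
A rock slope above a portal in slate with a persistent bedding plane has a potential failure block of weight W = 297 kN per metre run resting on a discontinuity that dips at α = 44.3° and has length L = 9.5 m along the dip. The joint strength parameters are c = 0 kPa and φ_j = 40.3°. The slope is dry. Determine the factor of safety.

FS = 0.87

Resolving the block weight along and normal to the plane and applying the Mohr–Coulomb strength on the joint:
N' = W cosα = 297·cos44.3° = 212.6 kN/m
Driving force T = W sinα = 297·sin44.3° = 207.4 kN/m
Resisting force R = c·L + N'·tanφ_j = 0·9.5 + 212.6·tan40.3° = 0.0 + 180.3 = 180.3 kN/m
FS = R / T = 180.3 / 207.4 = 0.869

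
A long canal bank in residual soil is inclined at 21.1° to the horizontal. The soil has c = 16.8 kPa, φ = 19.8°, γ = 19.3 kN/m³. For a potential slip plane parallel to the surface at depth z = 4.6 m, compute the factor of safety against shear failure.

FS = 1.50

For an infinite slope with a slip plane parallel to the surface (no pore pressure): FS = [c + γz cos²β tanφ] / [γz sinβ cosβ].
γz = 19.3·4.6 = 88.78 kN/m²
Numerator = 16.8 + 88.78·cos²21.1°·tan19.8° = 16.8 + 88.78·0.8704·0.3600 = 44.620 kPa
Denominator = 88.78·sin21.1°·cos21.1° = 88.78·0.3600·0.9330 = 29.818 kPa
FS = 44.620 / 29.818 = 1.496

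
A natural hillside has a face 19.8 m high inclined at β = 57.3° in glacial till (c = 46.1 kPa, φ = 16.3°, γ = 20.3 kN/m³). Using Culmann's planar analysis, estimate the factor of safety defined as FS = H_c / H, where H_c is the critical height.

H_c = (4c/γ) · sinβ cosφ / [1 − cos(β − φ)]
    = (4·46.1/20.3) · sin57.3°·cos16.3° / [1 − cos41.0°]
    = 9.084 · 0.8077 / 0.2453 = 29.91 m
FS = H_c / H = 29.91 / 19.8 = 1.511

FS = 1.51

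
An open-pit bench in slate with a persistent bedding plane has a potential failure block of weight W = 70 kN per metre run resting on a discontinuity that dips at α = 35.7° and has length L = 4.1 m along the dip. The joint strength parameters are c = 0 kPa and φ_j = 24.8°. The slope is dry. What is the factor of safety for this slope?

FS = 0.64

Resolving the block weight along and normal to the plane and applying the Mohr–Coulomb strength on the joint:
N' = W cosα = 70·cos35.7° = 56.8 kN/m
Driving force T = W sinα = 70·sin35.7° = 40.8 kN/m
Resisting force R = c·L + N'·tanφ_j = 0·4.1 + 56.8·tan24.8° = 0.0 + 26.3 = 26.3 kN/m
FS = R / T = 26.3 / 40.8 = 0.643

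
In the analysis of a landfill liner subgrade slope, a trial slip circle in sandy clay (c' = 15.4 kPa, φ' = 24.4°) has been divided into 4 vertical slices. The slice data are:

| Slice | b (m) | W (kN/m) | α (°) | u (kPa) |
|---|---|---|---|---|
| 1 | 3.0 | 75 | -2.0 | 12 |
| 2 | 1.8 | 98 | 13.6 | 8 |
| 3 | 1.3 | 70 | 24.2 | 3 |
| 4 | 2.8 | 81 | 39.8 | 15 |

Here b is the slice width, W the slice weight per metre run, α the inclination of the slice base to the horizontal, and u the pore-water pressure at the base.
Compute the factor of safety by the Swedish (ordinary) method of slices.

FS = 2.35

Ordinary method of slices: FS = Σ[c'·Δl_i + (W_i cosα_i − u_i·Δl_i)·tanφ'] / Σ W_i sinα_i, with Δl_i = b_i / cosα_i.
Slice 1: Δl = 3.0/cos(-2.0°) = 3.002 m; N'_1 = 75·cos(-2.0°) − 12·3.002 = 38.9; c'Δl = 46.23; W sinα = -2.6
Slice 2: Δl = 1.8/cos13.6° = 1.852 m; N'_2 = 98·cos13.6° − 8·1.852 = 80.4; c'Δl = 28.52; W sinα = 23.0
Slice 3: Δl = 1.3/cos24.2° = 1.425 m; N'_3 = 70·cos24.2° − 3·1.425 = 59.6; c'Δl = 21.95; W sinα = 28.7
Slice 4: Δl = 2.8/cos39.8° = 3.644 m; N'_4 = 81·cos39.8° − 15·3.644 = 7.6; c'Δl = 56.13; W sinα = 51.8
Σc'Δl = 152.8 kN/m; ΣN' = 186.5 kN/m; ΣW sinα = 101.0 kN/m
Resisting = 152.8 + 186.5·tan24.4° = 152.8 + 84.6 = 237.4 kN/m
FS = 237.4 / 101.0 = 2.351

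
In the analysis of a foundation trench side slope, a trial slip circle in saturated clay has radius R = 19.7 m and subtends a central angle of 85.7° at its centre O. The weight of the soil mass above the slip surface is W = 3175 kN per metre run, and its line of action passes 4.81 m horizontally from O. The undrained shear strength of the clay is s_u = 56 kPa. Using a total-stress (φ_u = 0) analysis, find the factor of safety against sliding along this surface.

Taking moments about the centre O, the resisting moment is provided by the undrained shear strength acting along the arc:
Arc length L_a = R·θ = 19.7·(85.7°·π/180) = 19.7·1.4957 = 29.47 m
M_R = s_u·L_a·R = 56·29.47·19.7 = 32507.1 kN·m/m
M_D = W·d = 3175·4.81 = 15271.7 kN·m/m
FS = M_R / M_D = 32507.1 / 15271.7 = 2.129

FS = 2.13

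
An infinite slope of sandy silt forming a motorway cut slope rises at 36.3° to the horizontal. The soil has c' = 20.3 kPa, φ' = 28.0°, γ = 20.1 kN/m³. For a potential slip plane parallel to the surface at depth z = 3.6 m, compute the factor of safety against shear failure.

FS = 1.31

For an infinite slope with a slip plane parallel to the surface (no pore pressure): FS = [c' + γz cos²β tanφ'] / [γz sinβ cosβ].
γz = 20.1·3.6 = 72.36 kN/m²
Numerator = 20.3 + 72.36·cos²36.3°·tan28.0° = 20.3 + 72.36·0.6495·0.5317 = 45.290 kPa
Denominator = 72.36·sin36.3°·cos36.3° = 72.36·0.5920·0.8059 = 34.524 kPa
FS = 45.290 / 34.524 = 1.312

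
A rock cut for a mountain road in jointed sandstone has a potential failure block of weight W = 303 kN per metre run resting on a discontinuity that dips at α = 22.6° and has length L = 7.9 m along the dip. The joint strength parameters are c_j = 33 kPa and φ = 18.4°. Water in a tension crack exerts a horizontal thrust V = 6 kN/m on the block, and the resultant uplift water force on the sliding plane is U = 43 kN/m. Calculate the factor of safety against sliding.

Resolving the block weight along and normal to the plane and applying the Mohr–Coulomb strength on the joint:
N' = W cosα − U − V sinα = 303·cos22.6° − 43 − 6·sin22.6° = 234.4 kN/m
Driving force T = W sinα + V cosα = 303·sin22.6° + 6·cos22.6° = 122.0 kN/m
Resisting force R = c_j·L + N'·tanφ = 33·7.9 + 234.4·tan18.4° = 260.7 + 78.0 = 338.7 kN/m
FS = R / T = 338.7 / 122.0 = 2.777

FS = 2.78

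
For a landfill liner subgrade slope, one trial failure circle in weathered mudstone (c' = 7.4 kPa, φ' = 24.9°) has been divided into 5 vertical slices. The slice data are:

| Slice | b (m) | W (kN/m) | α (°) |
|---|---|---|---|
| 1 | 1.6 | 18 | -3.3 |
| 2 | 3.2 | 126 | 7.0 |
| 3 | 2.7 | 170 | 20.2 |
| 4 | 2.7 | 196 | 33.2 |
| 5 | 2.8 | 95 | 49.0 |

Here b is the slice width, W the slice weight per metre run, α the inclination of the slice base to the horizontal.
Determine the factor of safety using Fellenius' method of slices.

FS = 1.42

Ordinary method of slices: FS = Σ[c'·Δl_i + (W_i cosα_i)·tanφ'] / Σ W_i sinα_i, with Δl_i = b_i / cosα_i.
Slice 1: Δl = 1.6/cos(-3.3°) = 1.603 m; N'_1 = 18·cos(-3.3°) = 18.0; c'Δl = 11.86; W sinα = -1.0
Slice 2: Δl = 3.2/cos7.0° = 3.224 m; N'_2 = 126·cos7.0° = 125.1; c'Δl = 23.86; W sinα = 15.4
Slice 3: Δl = 2.7/cos20.2° = 2.877 m; N'_3 = 170·cos20.2° = 159.5; c'Δl = 21.29; W sinα = 58.7
Slice 4: Δl = 2.7/cos33.2° = 3.227 m; N'_4 = 196·cos33.2° = 164.0; c'Δl = 23.88; W sinα = 107.3
Slice 5: Δl = 2.8/cos49.0° = 4.268 m; N'_5 = 95·cos49.0° = 62.3; c'Δl = 31.58; W sinα = 71.7
Σc'Δl = 112.5 kN/m; ΣN' = 528.9 kN/m; ΣW sinα = 252.0 kN/m
Resisting = 112.5 + 528.9·tan24.9° = 112.5 + 245.5 = 358.0 kN/m
FS = 358.0 / 252.0 = 1.420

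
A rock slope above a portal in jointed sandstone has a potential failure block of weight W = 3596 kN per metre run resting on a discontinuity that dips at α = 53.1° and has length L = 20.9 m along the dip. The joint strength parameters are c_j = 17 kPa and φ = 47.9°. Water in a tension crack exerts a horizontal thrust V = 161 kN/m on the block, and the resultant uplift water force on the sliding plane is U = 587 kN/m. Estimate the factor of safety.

Resolving the block weight along and normal to the plane and applying the Mohr–Coulomb strength on the joint:
N' = W cosα − U − V sinα = 3596·cos53.1° − 587 − 161·sin53.1° = 1443.4 kN/m
Driving force T = W sinα + V cosα = 3596·sin53.1° + 161·cos53.1° = 2972.3 kN/m
Resisting force R = c_j·L + N'·tanφ = 17·20.9 + 1443.4·tan47.9° = 355.3 + 1597.4 = 1952.7 kN/m
FS = R / T = 1952.7 / 2972.3 = 0.657

FS = 0.66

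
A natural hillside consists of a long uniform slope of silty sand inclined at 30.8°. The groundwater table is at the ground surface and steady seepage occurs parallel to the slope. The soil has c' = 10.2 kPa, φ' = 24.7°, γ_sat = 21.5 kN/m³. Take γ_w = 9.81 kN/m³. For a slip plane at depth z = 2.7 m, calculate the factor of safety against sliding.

With seepage parallel to the slope and the water table at the surface, the effective normal stress on the slip plane uses the buoyant unit weight γ' = γ_sat − γ_w while the driving shear stress uses γ_sat:
FS = [c' + γ' z cos²β tanφ'] / [γ_sat z sinβ cosβ]
γ' = 21.5 − 9.81 = 11.69 kN/m³
Numerator = 10.2 + 11.69·2.7·cos²30.8°·tan24.7° = 10.2 + 11.69·2.7·0.7378·0.4599 = 20.911 kPa
Denominator = 21.5·2.7·sin30.8°·cos30.8° = 21.5·2.7·0.5120·0.8590 = 25.532 kPa
FS = 20.911 / 25.532 = 0.819

FS = 0.82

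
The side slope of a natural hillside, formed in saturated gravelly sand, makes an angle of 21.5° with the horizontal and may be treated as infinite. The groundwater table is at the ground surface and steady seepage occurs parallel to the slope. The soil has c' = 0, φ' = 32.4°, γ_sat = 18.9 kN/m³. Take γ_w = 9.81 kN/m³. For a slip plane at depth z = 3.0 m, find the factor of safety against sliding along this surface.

With seepage parallel to the slope and the water table at the surface, the effective normal stress on the slip plane uses the buoyant unit weight γ' = γ_sat − γ_w while the driving shear stress uses γ_sat:
FS = [c' + γ' z cos²β tanφ'] / [γ_sat z sinβ cosβ]
(For c' = 0 this reduces to FS = (γ'/γ_sat)·tanφ'/tanβ.)
γ' = 18.9 − 9.81 = 9.09 kN/m³
Numerator = 0.0 + 9.09·3.0·cos²21.5°·tan32.4° = 0.0 + 9.09·3.0·0.8657·0.6346 = 14.981 kPa
Denominator = 18.9·3.0·sin21.5°·cos21.5° = 18.9·3.0·0.3665·0.9304 = 19.335 kPa
FS = 14.981 / 19.335 = 0.775

FS = 0.77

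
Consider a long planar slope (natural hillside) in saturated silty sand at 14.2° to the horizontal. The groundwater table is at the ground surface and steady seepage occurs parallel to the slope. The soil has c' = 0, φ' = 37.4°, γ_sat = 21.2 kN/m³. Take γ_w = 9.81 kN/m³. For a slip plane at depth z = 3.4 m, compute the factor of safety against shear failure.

With seepage parallel to the slope and the water table at the surface, the effective normal stress on the slip plane uses the buoyant unit weight γ' = γ_sat − γ_w while the driving shear stress uses γ_sat:
FS = [c' + γ' z cos²β tanφ'] / [γ_sat z sinβ cosβ]
(For c' = 0 this reduces to FS = (γ'/γ_sat)·tanφ'/tanβ.)
γ' = 21.2 − 9.81 = 11.39 kN/m³
Numerator = 0.0 + 11.39·3.4·cos²14.2°·tan37.4° = 0.0 + 11.39·3.4·0.9398·0.7646 = 27.827 kPa
Denominator = 21.2·3.4·sin14.2°·cos14.2° = 21.2·3.4·0.2453·0.9694 = 17.141 kPa
FS = 27.827 / 17.141 = 1.623

FS = 1.62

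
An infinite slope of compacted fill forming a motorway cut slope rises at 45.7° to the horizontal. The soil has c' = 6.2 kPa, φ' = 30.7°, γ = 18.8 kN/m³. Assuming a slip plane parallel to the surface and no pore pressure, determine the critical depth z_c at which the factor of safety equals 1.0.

Setting FS = 1.00 in FS = [c' + γz cos²β tanφ'] / [γz sinβ cosβ] and solving for z:
z = c' / [γ cosβ (FS·sinβ − cosβ·tanφ')]
  = 6.2 / [18.8·cos45.7°·(1.00·sin45.7° − cos45.7°·tan30.7°)]
  = 6.2 / [18.8·0.6984·(1.00·0.7157 − 0.6984·0.5938)]
  = 6.2 / 3.9522 = 1.569 m

z_c = 1.57 m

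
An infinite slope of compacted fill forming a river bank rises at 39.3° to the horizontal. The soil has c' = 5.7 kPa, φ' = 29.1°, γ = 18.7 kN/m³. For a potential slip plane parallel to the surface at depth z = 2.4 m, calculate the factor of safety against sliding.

FS = 0.94

For an infinite slope with a slip plane parallel to the surface (no pore pressure): FS = [c' + γz cos²β tanφ'] / [γz sinβ cosβ].
γz = 18.7·2.4 = 44.88 kN/m²
Numerator = 5.7 + 44.88·cos²39.3°·tan29.1° = 5.7 + 44.88·0.5988·0.5566 = 20.659 kPa
Denominator = 44.88·sin39.3°·cos39.3° = 44.88·0.6334·0.7738 = 21.997 kPa
FS = 20.659 / 21.997 = 0.939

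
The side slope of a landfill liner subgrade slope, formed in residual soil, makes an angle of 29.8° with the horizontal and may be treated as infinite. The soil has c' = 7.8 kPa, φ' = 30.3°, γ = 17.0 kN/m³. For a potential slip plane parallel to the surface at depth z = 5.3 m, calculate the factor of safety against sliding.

FS = 1.22

For an infinite slope with a slip plane parallel to the surface (no pore pressure): FS = [c' + γz cos²β tanφ'] / [γz sinβ cosβ].
γz = 17.0·5.3 = 90.10 kN/m²
Numerator = 7.8 + 90.10·cos²29.8°·tan30.3° = 7.8 + 90.10·0.7530·0.5844 = 47.446 kPa
Denominator = 90.10·sin29.8°·cos29.8° = 90.10·0.4970·0.8678 = 38.856 kPa
FS = 47.446 / 38.856 = 1.221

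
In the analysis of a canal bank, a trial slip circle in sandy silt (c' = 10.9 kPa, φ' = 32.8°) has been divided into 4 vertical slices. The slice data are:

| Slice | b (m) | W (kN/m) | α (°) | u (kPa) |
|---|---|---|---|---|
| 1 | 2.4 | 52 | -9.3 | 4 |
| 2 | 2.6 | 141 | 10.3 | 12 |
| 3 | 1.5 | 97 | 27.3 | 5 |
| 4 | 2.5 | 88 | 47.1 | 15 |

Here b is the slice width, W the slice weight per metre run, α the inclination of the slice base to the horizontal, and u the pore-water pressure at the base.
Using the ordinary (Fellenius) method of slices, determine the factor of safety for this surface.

FS = 2.09

Ordinary method of slices: FS = Σ[c'·Δl_i + (W_i cosα_i − u_i·Δl_i)·tanφ'] / Σ W_i sinα_i, with Δl_i = b_i / cosα_i.
Slice 1: Δl = 2.4/cos(-9.3°) = 2.432 m; N'_1 = 52·cos(-9.3°) − 4·2.432 = 41.6; c'Δl = 26.51; W sinα = -8.4
Slice 2: Δl = 2.6/cos10.3° = 2.643 m; N'_2 = 141·cos10.3° − 12·2.643 = 107.0; c'Δl = 28.80; W sinα = 25.2
Slice 3: Δl = 1.5/cos27.3° = 1.688 m; N'_3 = 97·cos27.3° − 5·1.688 = 77.8; c'Δl = 18.40; W sinα = 44.5
Slice 4: Δl = 2.5/cos47.1° = 3.673 m; N'_4 = 88·cos47.1° − 15·3.673 = 4.8; c'Δl = 40.03; W sinα = 64.5
Σc'Δl = 113.7 kN/m; ΣN' = 231.2 kN/m; ΣW sinα = 125.8 kN/m
Resisting = 113.7 + 231.2·tan32.8° = 113.7 + 149.0 = 262.7 kN/m
FS = 262.7 / 125.8 = 2.089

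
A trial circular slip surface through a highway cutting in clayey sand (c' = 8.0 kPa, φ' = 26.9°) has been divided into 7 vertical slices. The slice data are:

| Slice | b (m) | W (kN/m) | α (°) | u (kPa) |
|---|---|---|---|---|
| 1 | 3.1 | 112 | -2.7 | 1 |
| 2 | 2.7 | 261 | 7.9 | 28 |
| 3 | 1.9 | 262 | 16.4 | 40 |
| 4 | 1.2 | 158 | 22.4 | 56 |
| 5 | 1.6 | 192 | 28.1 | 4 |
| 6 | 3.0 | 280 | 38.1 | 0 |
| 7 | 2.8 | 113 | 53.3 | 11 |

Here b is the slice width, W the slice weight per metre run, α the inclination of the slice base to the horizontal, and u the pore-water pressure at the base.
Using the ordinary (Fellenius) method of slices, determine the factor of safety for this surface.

Ordinary method of slices: FS = Σ[c'·Δl_i + (W_i cosα_i − u_i·Δl_i)·tanφ'] / Σ W_i sinα_i, with Δl_i = b_i / cosα_i.
Slice 1: Δl = 3.1/cos(-2.7°) = 3.103 m; N'_1 = 112·cos(-2.7°) − 1·3.103 = 108.8; c'Δl = 24.83; W sinα = -5.3
Slice 2: Δl = 2.7/cos7.9° = 2.726 m; N'_2 = 261·cos7.9° − 28·2.726 = 182.2; c'Δl = 21.81; W sinα = 35.9
Slice 3: Δl = 1.9/cos16.4° = 1.981 m; N'_3 = 262·cos16.4° − 40·1.981 = 172.1; c'Δl = 15.84; W sinα = 74.0
Slice 4: Δl = 1.2/cos22.4° = 1.298 m; N'_4 = 158·cos22.4° − 56·1.298 = 73.4; c'Δl = 10.38; W sinα = 60.2
Slice 5: Δl = 1.6/cos28.1° = 1.814 m; N'_5 = 192·cos28.1° − 4·1.814 = 162.1; c'Δl = 14.51; W sinα = 90.4
Slice 6: Δl = 3.0/cos38.1° = 3.812 m; N'_6 = 280·cos38.1° − 0·3.812 = 220.3; c'Δl = 30.50; W sinα = 172.8
Slice 7: Δl = 2.8/cos53.3° = 4.685 m; N'_7 = 113·cos53.3° − 11·4.685 = 16.0; c'Δl = 37.48; W sinα = 90.6
Σc'Δl = 155.4 kN/m; ΣN' = 934.9 kN/m; ΣW sinα = 518.6 kN/m
Resisting = 155.4 + 934.9·tan26.9° = 155.4 + 474.3 = 629.7 kN/m
FS = 629.7 / 518.6 = 1.214

FS = 1.21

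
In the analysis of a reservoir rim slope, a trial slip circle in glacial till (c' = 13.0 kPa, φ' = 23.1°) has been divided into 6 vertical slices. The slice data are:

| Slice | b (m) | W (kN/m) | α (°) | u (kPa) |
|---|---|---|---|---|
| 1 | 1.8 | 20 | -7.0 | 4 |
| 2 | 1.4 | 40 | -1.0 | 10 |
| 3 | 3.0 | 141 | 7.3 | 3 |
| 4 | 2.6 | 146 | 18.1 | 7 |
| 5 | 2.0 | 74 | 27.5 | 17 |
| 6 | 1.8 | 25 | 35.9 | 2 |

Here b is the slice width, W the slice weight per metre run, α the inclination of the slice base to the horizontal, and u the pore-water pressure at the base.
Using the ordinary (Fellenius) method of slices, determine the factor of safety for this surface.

Ordinary method of slices: FS = Σ[c'·Δl_i + (W_i cosα_i − u_i·Δl_i)·tanφ'] / Σ W_i sinα_i, with Δl_i = b_i / cosα_i.
Slice 1: Δl = 1.8/cos(-7.0°) = 1.814 m; N'_1 = 20·cos(-7.0°) − 4·1.814 = 12.6; c'Δl = 23.58; W sinα = -2.4
Slice 2: Δl = 1.4/cos(-1.0°) = 1.400 m; N'_2 = 40·cos(-1.0°) − 10·1.400 = 26.0; c'Δl = 18.20; W sinα = -0.7
Slice 3: Δl = 3.0/cos7.3° = 3.025 m; N'_3 = 141·cos7.3° − 3·3.025 = 130.8; c'Δl = 39.32; W sinα = 17.9
Slice 4: Δl = 2.6/cos18.1° = 2.735 m; N'_4 = 146·cos18.1° − 7·2.735 = 119.6; c'Δl = 35.56; W sinα = 45.4
Slice 5: Δl = 2.0/cos27.5° = 2.255 m; N'_5 = 74·cos27.5° − 17·2.255 = 27.3; c'Δl = 29.31; W sinα = 34.2
Slice 6: Δl = 1.8/cos35.9° = 2.222 m; N'_6 = 25·cos35.9° − 2·2.222 = 15.8; c'Δl = 28.89; W sinα = 14.7
Σc'Δl = 174.9 kN/m; ΣN' = 332.1 kN/m; ΣW sinα = 109.0 kN/m
Resisting = 174.9 + 332.1·tan23.1° = 174.9 + 141.7 = 316.5 kN/m
FS = 316.5 / 109.0 = 2.905

FS = 2.90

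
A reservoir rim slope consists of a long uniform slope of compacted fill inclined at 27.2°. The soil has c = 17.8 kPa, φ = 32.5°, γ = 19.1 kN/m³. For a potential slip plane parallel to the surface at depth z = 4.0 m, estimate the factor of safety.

For an infinite slope with a slip plane parallel to the surface (no pore pressure): FS = [c + γz cos²β tanφ] / [γz sinβ cosβ].
γz = 19.1·4.0 = 76.40 kN/m²
Numerator = 17.8 + 76.40·cos²27.2°·tan32.5° = 17.8 + 76.40·0.7911·0.6371 = 56.303 kPa
Denominator = 76.40·sin27.2°·cos27.2° = 76.40·0.4571·0.8894 = 31.060 kPa
FS = 56.303 / 31.060 = 1.813

FS = 1.81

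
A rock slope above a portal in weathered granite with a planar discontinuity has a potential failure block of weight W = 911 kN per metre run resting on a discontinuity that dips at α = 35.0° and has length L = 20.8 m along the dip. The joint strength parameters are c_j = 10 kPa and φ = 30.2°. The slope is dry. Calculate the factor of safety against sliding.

Resolving the block weight along and normal to the plane and applying the Mohr–Coulomb strength on the joint:
N' = W cosα = 911·cos35.0° = 746.2 kN/m
Driving force T = W sinα = 911·sin35.0° = 522.5 kN/m
Resisting force R = c_j·L + N'·tanφ = 10·20.8 + 746.2·tan30.2° = 208.0 + 434.3 = 642.3 kN/m
FS = R / T = 642.3 / 522.5 = 1.229

FS = 1.23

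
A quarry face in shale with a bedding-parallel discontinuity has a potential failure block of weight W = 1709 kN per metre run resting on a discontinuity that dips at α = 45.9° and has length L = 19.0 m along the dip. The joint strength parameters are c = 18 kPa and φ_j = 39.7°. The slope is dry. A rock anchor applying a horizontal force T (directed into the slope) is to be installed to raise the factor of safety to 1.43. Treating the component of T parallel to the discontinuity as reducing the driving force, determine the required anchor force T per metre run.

T = 267 kN/m

Resolving forces along and normal to the sliding plane, with the horizontal anchor force T adding T·sinα to the effective normal force and T·cosα acting up the plane against the driving force:
FS = [cL + (W cosα + T sinα) tanφ_j] / [W sinα − T cosα]
Without the anchor: N' = 1189.3 kN/m, driving T_d = 1227.3 kN/m, resisting R = 18·19.0 + 1189.3·tan39.7° = 1329.4 kN/m, FS = 1.08.
Setting FS = 1.43 and solving for T:
1.43·(1227.3 − T cos45.9°) = 1329.4 + T sin45.9°·tan39.7°
T·(sin45.9°·tan39.7° + 1.43·cos45.9°) = 1.43·1227.3 − 1329.4
T·(0.7181·0.8302 + 1.43·0.6959) = 1755.0 − 1329.4 = 425.6
T·1.5914 = 425.6
T = 267.5 kN/m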